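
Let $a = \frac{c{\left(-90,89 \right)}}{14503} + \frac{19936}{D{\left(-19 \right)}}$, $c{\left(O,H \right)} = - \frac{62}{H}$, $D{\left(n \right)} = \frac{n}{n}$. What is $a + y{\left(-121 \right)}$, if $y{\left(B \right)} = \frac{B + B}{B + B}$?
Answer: $\frac{25734021617}{1290767} \approx 19937.0$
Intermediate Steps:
$D{\left(n \right)} = 1$
$y{\left(B \right)} = 1$ ($y{\left(B \right)} = \frac{2 B}{2 B} = 2 B \frac{1}{2 B} = 1$)
$a = \frac{25732730850}{1290767}$ ($a = \frac{\left(-62\right) \frac{1}{89}}{14503} + \frac{19936}{1} = \left(-62\right) \frac{1}{89} \cdot \frac{1}{14503} + 19936 \cdot 1 = \left(- \frac{62}{89}\right) \frac{1}{14503} + 19936 = - \frac{62}{1290767} + 19936 = \frac{25732730850}{1290767} \approx 19936.0$)
$a + y{\left(-121 \right)} = \frac{25732730850}{1290767} + 1 = \frac{25734021617}{1290767}$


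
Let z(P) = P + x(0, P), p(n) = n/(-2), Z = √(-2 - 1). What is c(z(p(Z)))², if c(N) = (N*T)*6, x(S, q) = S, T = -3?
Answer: -243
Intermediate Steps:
Z = I*√3 (Z = √(-3) = I*√3 ≈ 1.732*I)
p(n) = -n/2 (p(n) = n*(-½) = -n/2)
z(P) = P (z(P) = P + 0 = P)
c(N) = -18*N (c(N) = (N*(-3))*6 = -3*N*6 = -18*N)
c(z(p(Z)))² = (-(-9)*I*√3)² = (9*I*√3)² = -243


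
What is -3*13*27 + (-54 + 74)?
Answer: -1033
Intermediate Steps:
-3*13*27 + (-54 + 74) = -39*27 + 20 = -1053 + 20 = -1033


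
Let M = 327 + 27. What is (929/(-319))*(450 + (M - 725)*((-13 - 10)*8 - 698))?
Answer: -304407288/319 ≈ -9.5426e+5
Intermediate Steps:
M = 354
(929/(-319))*(450 + (M - 725)*((-13 - 10)*8 - 698)) = (929/(-319))*(450 + (354 - 725)*((-13 - 10)*8 - 698)) = (929*(-1/319))*(450 - 371*(-23*8 - 698)) = -929*(450 - 371*(-184 - 698))/319 = -929*(450 - 371*(-882))/319 = -929*(450 + 327222)/319 = -929/319*327672 = -304407288/319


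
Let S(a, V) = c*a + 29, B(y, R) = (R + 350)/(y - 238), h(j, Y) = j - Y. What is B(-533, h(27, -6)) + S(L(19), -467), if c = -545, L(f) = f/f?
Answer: -398219/771 ≈ -516.50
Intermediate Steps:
L(f) = 1
B(y, R) = (350 + R)/(-238 + y)
S(a, V) = 29 - 545*a (S(a, V) = -545*a + 29 = 29 - 545*a)
B(-533, h(27, -6)) + S(L(19), -467) = (350 + (27 - 1*(-6)))/(-238 - 533) + (29 - 545*1) = (350 + (27 + 6))/(-771) + (29 - 545) = -(350 + 33)/771 - 516 = -1/771*383 - 516 = -383/771 - 516 = -398219/771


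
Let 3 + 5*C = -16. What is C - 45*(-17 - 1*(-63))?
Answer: -10369/5 ≈ -2073.8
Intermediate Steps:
C = -19/5 (C = -⅗ + (⅕)*(-16) = -⅗ - 16/5 = -19/5 ≈ -3.8000)
C - 45*(-17 - 1*(-63)) = -19/5 - 45*(-17 - 1*(-63)) = -19/5 - 45*(-17 + 63) = -19/5 - 45*46 = -19/5 - 2070 = -10369/5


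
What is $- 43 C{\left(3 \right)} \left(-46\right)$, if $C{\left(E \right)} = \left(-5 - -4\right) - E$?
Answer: $-7912$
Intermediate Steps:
$C{\left(E \right)} = -1 - E$ ($C{\left(E \right)} = \left(-5 + 4\right) - E = -1 - E$)
$- 43 C{\left(3 \right)} \left(-46\right) = - 43 \left(-1 - 3\right) \left(-46\right) = \left(-43\right) \left(-4\right) \left(-46\right) = 172 \left(-46\right) = -7912$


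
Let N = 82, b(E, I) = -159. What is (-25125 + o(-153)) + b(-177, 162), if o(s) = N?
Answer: -25202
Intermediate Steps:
o(s) = 82
(-25125 + o(-153)) + b(-177, 162) = (-25125 + 82) - 159 = -25043 - 159 = -25202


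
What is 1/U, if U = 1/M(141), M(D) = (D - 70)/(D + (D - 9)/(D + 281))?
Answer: 14981/29817 ≈ 0.50243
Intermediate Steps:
M(D) = (-70 + D)/(D + (-9 + D)/(281 + D))
U = 29817/14981 (U = 1/((-19670 + 141² + 211*141)/(-9 + 141² + 282*141)) = 1/((-19670 + 19881 + 29751)/(-9 + 19881 + 39762)) = 1/(29962/59634) = 1/((1/59634)*29962) = 1/(14981/29817) = 29817/14981 ≈ 1.9903)
1/U = 1/(29817/14981) = 14981/29817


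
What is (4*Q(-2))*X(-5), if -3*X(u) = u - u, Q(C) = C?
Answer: 0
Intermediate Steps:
X(u) = 0 (X(u) = -(u - u)/3 = -1/3*0 = 0)
(4*Q(-2))*X(-5) = (4*(-2))*0 = -8*0 = 0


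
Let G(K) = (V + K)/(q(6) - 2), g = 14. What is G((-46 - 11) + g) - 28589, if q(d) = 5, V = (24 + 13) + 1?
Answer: -85772/3 ≈ -28591.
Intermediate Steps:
V = 38 (V = 37 + 1 = 38)
G(K) = 38/3 + K/3 (G(K) = (38 + K)/(5 - 2) = (38 + K)/3 = (38 + K)*(⅓) = 38/3 + K/3)
G((-46 - 11) + g) - 28589 = (38/3 + ((-46 - 11) + 14)/3) - 28589 = (38/3 + (-57 + 14)/3) - 28589 = (38/3 + (⅓)*(-43)) - 28589 = (38/3 - 43/3) - 28589 = -5/3 - 28589 = -85772/3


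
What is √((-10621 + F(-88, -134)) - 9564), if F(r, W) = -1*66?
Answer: I*√20251 ≈ 142.31*I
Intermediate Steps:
F(r, W) = -66
√((-10621 + F(-88, -134)) - 9564) = √((-10621 - 66) - 9564) = √(-10687 - 9564) = √(-20251) = I*√20251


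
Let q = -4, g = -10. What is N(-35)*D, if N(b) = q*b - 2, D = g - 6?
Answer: -2208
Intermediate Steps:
D = -16 (D = -10 - 6 = -16)
N(b) = -2 - 4*b (N(b) = -4*b - 2 = -2 - 4*b)
N(-35)*D = (-2 - 4*(-35))*(-16) = (-2 + 140)*(-16) = 138*(-16) = -2208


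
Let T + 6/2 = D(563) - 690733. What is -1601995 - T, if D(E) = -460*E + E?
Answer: -652842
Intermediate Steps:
D(E) = -459*E
T = -949153 (T = -3 + (-459*563 - 690733) = -3 + (-258417 - 690733) = -3 - 949150 = -949153)
-1601995 - T = -1601995 - 1*(-949153) = -1601995 + 949153 = -652842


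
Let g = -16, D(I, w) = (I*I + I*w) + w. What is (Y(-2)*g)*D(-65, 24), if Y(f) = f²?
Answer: -172096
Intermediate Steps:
D(I, w) = w + I² + I*w (D(I, w) = (I² + I*w) + w = w + I² + I*w)
(Y(-2)*g)*D(-65, 24) = ((-2)²*(-16))*(24 + (-65)² - 65*24) = (4*(-16))*(24 + 4225 - 1560) = -64*2689 = -172096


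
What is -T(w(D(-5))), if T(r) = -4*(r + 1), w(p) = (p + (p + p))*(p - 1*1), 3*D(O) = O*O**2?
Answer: 64012/3 ≈ 21337.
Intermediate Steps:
D(O) = O**3/3 (D(O) = (O*O**2)/3 = O**3/3)
w(p) = 3*p*(-1 + p) (w(p) = (p + 2*p)*(p - 1) = (3*p)*(-1 + p) = 3*p*(-1 + p))
T(r) = -4 - 4*r (T(r) = -4*(1 + r) = -4 - 4*r)
-T(w(D(-5))) = -(-4 - 12*(1/3)*(-5)**3*(-1 + (1/3)*(-5)**3)) = -(-4 - 12*(1/3)*(-125)*(-1 + (1/3)*(-125))) = -(-4 - 12*(-125)*(-1 - 125/3)/3) = -(-4 - 12*(-125)*(-128)/(3*3)) = -(-4 - 4*16000/3) = -(-4 - 64000/3) = -1*(-64012/3) = 64012/3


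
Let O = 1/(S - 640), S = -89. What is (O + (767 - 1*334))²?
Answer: 99638710336/531441 ≈ 1.8749e+5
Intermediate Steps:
O = -1/729 (O = 1/(-89 - 640) = 1/(-729) = -1/729 ≈ -0.0013717)
(O + (767 - 1*334))² = (-1/729 + (767 - 1*334))² = (-1/729 + (767 - 334))² = (-1/729 + 433)² = (315656/729)² = 99638710336/531441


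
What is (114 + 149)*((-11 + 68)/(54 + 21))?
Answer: 4997/25 ≈ 199.88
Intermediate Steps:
(114 + 149)*((-11 + 68)/(54 + 21)) = 263*(57/75) = 263*(57*(1/75)) = 263*(19/25) = 4997/25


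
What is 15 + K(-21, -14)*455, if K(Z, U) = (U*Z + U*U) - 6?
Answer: 220235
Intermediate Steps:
K(Z, U) = -6 + U**2 + U*Z (K(Z, U) = (U*Z + U**2) - 6 = (U**2 + U*Z) - 6 = -6 + U**2 + U*Z)
15 + K(-21, -14)*455 = 15 + (-6 + (-14)**2 - 14*(-21))*455 = 15 + (-6 + 196 + 294)*455 = 15 + 484*455 = 15 + 220220 = 220235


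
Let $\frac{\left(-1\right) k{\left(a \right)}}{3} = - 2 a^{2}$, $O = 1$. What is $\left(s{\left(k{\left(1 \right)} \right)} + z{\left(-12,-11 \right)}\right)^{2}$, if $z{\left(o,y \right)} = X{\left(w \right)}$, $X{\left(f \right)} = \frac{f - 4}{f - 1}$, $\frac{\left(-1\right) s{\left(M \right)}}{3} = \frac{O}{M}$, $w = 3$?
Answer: $1$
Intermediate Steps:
$k{\left(a \right)} = 6 a^{2}$ ($k{\left(a \right)} = - 3 \left(- 2 a^{2}\right) = 6 a^{2}$)
$s{\left(M \right)} = - \frac{3}{M}$ ($s{\left(M \right)} = - 3 \cdot 1 \frac{1}{M} = - \frac{3}{M}$)
$X{\left(f \right)} = \frac{-4 + f}{-1 + f}$
$z{\left(o,y \right)} = - \frac{1}{2}$ ($z{\left(o,y \right)} = \frac{-4 + 3}{-1 + 3} = \frac{1}{2} \left(-1\right) = - \frac{1}{2}$)
$\left(s{\left(k{\left(1 \right)} \right)} + z{\left(-12,-11 \right)}\right)^{2} = \left(- \frac{3}{6 \cdot 1^{2}} - \frac{1}{2}\right)^{2} = \left(- \frac{3}{6 \cdot 1} - \frac{1}{2}\right)^{2} = \left(- \frac{3}{6} - \frac{1}{2}\right)^{2} = \left(\left(-3\right) \frac{1}{6} - \frac{1}{2}\right)^{2} = \left(- \frac{1}{2} - \frac{1}{2}\right)^{2} = \left(-1\right)^{2} = 1$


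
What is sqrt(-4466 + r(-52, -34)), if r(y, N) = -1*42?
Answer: 14*I*sqrt(23) ≈ 67.142*I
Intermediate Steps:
r(y, N) = -42
sqrt(-4466 + r(-52, -34)) = sqrt(-4466 - 42) = sqrt(-4508) = 14*I*sqrt(23)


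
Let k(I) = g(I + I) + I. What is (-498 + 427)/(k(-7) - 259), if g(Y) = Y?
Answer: 71/280 ≈ 0.25357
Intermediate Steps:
k(I) = 3*I (k(I) = (I + I) + I = 2*I + I = 3*I)
(-498 + 427)/(k(-7) - 259) = (-498 + 427)/(3*(-7) - 259) = -71/(-21 - 259) = -71/(-280) = -71*(-1/280) = 71/280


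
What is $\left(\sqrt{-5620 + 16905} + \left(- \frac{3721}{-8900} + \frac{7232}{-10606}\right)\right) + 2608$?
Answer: $\frac{123076543663}{47196700} + \sqrt{11285} \approx 2714.0$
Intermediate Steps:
$\left(\sqrt{-5620 + 16905} + \left(- \frac{3721}{-8900} + \frac{7232}{-10606}\right)\right) + 2608 = \left(\sqrt{11285} + \left(\left(-3721\right) \left(- \frac{1}{8900}\right) + 7232 \left(- \frac{1}{10606}\right)\right)\right) + 2608 = \left(\sqrt{11285} + \left(\frac{3721}{8900} - \frac{3616}{5303}\right)\right) + 2608 = \left(\sqrt{11285} - \frac{12449937}{47196700}\right) + 2608 = \left(- \frac{12449937}{47196700} + \sqrt{11285}\right) + 2608 = \frac{123076543663}{47196700} + \sqrt{11285}$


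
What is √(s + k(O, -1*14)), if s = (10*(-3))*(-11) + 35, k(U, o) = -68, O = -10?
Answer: 3*√33 ≈ 17.234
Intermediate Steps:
s = 365 (s = -30*(-11) + 35 = 330 + 35 = 365)
√(s + k(O, -1*14)) = √(365 - 68) = √297 = 3*√33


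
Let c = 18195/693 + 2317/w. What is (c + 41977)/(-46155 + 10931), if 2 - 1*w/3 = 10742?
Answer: -104207378071/87388630560 ≈ -1.1925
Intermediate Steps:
w = -32220 (w = 6 - 3*10742 = 6 - 32226 = -32220)
c = 64959691/2480940 (c = 18195/693 + 2317/(-32220) = 18195*(1/693) + 2317*(-1/32220) = 6065/231 - 2317/32220 = 64959691/2480940 ≈ 26.184)
(c + 41977)/(-46155 + 10931) = (64959691/2480940 + 41977)/(-46155 + 10931) = (104207378071/2480940)/(-35224) = (104207378071/2480940)*(-1/35224) = -104207378071/87388630560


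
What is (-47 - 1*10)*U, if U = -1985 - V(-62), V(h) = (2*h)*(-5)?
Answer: 148485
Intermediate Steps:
V(h) = -10*h
U = -2605 (U = -1985 - (-10)*(-62) = -1985 - 1*620 = -1985 - 620 = -2605)
(-47 - 1*10)*U = (-47 - 1*10)*(-2605) = (-47 - 10)*(-2605) = -57*(-2605) = 148485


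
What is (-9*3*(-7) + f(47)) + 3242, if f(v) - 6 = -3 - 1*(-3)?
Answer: 3437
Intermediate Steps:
f(v) = 6 (f(v) = 6 + (-3 - 1*(-3)) = 6 + (-3 + 3) = 6 + 0 = 6)
(-9*3*(-7) + f(47)) + 3242 = (-9*3*(-7) + 6) + 3242 = (-27*(-7) + 6) + 3242 = (189 + 6) + 3242 = 195 + 3242 = 3437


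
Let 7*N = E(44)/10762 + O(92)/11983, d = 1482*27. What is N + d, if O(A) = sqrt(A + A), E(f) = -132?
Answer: 1507207272/37667 + 2*sqrt(46)/83881 ≈ 40014.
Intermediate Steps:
d = 40014
O(A) = sqrt(2)*sqrt(A) (O(A) = sqrt(2*A) = sqrt(2)*sqrt(A))
N = -66/37667 + 2*sqrt(46)/83881 (N = (-132/10762 + (sqrt(2)*sqrt(92))/11983)/7 = (-132*1/10762 + (sqrt(2)*(2*sqrt(23)))*(1/11983))/7 = (-66/5381 + (2*sqrt(46))*(1/11983))/7 = (-66/5381 + 2*sqrt(46)/11983)/7 = -66/37667 + 2*sqrt(46)/83881 ≈ -0.0015905)
N + d = (-66/37667 + 2*sqrt(46)/83881) + 40014 = 1507207272/37667 + 2*sqrt(46)/83881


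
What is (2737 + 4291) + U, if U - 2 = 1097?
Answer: 8127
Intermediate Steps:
U = 1099 (U = 2 + 1097 = 1099)
(2737 + 4291) + U = (2737 + 4291) + 1099 = 7028 + 1099 = 8127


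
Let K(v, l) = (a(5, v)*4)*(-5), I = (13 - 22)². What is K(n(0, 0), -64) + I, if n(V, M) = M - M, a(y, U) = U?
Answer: 81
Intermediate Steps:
n(V, M) = 0
I = 81 (I = (-9)² = 81)
K(v, l) = -20*v (K(v, l) = (v*4)*(-5) = (4*v)*(-5) = -20*v)
K(n(0, 0), -64) + I = -20*0 + 81 = 0 + 81 = 81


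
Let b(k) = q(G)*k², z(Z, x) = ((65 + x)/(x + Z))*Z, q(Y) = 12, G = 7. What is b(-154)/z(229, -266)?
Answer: 3509968/15343 ≈ 228.77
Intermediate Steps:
z(Z, x) = Z*(65 + x)/(Z + x) (z(Z, x) = ((65 + x)/(Z + x))*Z = Z*(65 + x)/(Z + x))
b(k) = 12*k²
b(-154)/z(229, -266) = (12*(-154)²)/((229*(65 - 266)/(229 - 266))) = (12*23716)/((229*(-201)/(-37))) = 284592/((229*(-1/37)*(-201))) = 284592/(46029/37) = 284592*(37/46029) = 3509968/15343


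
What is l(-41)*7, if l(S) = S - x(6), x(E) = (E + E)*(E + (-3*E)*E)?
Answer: 8281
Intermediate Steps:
x(E) = 2*E*(E - 3*E²) (x(E) = (2*E)*(E - 3*E²) = 2*E*(E - 3*E²))
l(S) = 1224 + S (l(S) = S - 6²*(2 - 6*6) = S - 36*(2 - 36) = S - 36*(-34) = S - 1*(-1224) = S + 1224 = 1224 + S)
l(-41)*7 = (1224 - 41)*7 = 1183*7 = 8281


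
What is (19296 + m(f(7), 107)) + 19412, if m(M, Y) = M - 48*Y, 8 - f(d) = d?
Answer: 33573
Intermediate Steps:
f(d) = 8 - d
(19296 + m(f(7), 107)) + 19412 = (19296 + ((8 - 1*7) - 48*107)) + 19412 = (19296 + ((8 - 7) - 5136)) + 19412 = (19296 + (1 - 5136)) + 19412 = (19296 - 5135) + 19412 = 14161 + 19412 = 33573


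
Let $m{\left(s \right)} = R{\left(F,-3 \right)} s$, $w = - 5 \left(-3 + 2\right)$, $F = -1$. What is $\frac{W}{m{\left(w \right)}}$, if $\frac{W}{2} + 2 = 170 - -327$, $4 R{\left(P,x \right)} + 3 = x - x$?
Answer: $-264$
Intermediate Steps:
$w = 5$ ($w = \left(-5\right) \left(-1\right) = 5$)
$R{\left(P,x \right)} = - \frac{3}{4}$ ($R{\left(P,x \right)} = - \frac{3}{4} + \frac{x - x}{4} = - \frac{3}{4} + \frac{1}{4} \cdot 0 = - \frac{3}{4} + 0 = - \frac{3}{4}$)
$m{\left(s \right)} = - \frac{3 s}{4}$
$W = 990$ ($W = -4 + 2 \left(170 - -327\right) = -4 + 2 \left(170 + 327\right) = -4 + 2 \cdot 497 = -4 + 994 = 990$)
$\frac{W}{m{\left(w \right)}} = \frac{990}{\left(- \frac{3}{4}\right) 5} = \frac{990}{- \frac{15}{4}} = 990 \left(- \frac{4}{15}\right) = -264$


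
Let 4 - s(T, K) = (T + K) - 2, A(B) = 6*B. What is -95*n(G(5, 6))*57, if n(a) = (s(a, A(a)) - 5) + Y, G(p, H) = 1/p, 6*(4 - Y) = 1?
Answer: -37183/2 ≈ -18592.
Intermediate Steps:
Y = 23/6 (Y = 4 - ⅙*1 = 4 - ⅙ = 23/6 ≈ 3.8333)
s(T, K) = 6 - K - T (s(T, K) = 4 - ((T + K) - 2) = 4 - ((K + T) - 2) = 4 - (-2 + K + T) = 4 + (2 - K - T) = 6 - K - T)
n(a) = 29/6 - 7*a (n(a) = ((6 - 6*a - a) - 5) + 23/6 = ((6 - 7*a) - 5) + 23/6 = (1 - 7*a) + 23/6 = 29/6 - 7*a)
-95*n(G(5, 6))*57 = -95*(29/6 - 7/5)*57 = -95*103/30*57 = -1957/6*57 = -37183/2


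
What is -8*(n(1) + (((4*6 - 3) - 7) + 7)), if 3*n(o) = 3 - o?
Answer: -520/3 ≈ -173.33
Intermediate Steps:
n(o) = 1 - o/3 (n(o) = (3 - o)/3 = 1 - o/3)
-8*(n(1) + (((4*6 - 3) - 7) + 7)) = -8*((1 - 1/3*1) + (((4*6 - 3) - 7) + 7)) = -8*((1 - 1/3) + (((24 - 3) - 7) + 7)) = -8*(2/3 + ((21 - 7) + 7)) = -8*(2/3 + (14 + 7)) = -8*(2/3 + 21) = -8*65/3 = -520/3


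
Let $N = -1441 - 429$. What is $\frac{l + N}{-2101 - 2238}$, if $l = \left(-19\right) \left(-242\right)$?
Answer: $- \frac{2728}{4339} \approx -0.62872$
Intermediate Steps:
$N = -1870$ ($N = -1441 + \left(-970 + 541\right) = -1441 - 429 = -1870$)
$l = 4598$
$\frac{l + N}{-2101 - 2238} = \frac{4598 - 1870}{-2101 - 2238} = \frac{2728}{-4339} = 2728 \left(- \frac{1}{4339}\right) = - \frac{2728}{4339}$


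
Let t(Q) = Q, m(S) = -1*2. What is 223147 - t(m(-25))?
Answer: 223149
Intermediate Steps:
m(S) = -2
223147 - t(m(-25)) = 223147 - 1*(-2) = 223147 + 2 = 223149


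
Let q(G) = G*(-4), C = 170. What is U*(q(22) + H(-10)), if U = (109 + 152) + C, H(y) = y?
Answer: -42238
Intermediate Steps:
q(G) = -4*G
U = 431 (U = (109 + 152) + 170 = 261 + 170 = 431)
U*(q(22) + H(-10)) = 431*(-4*22 - 10) = 431*(-88 - 10) = 431*(-98) = -42238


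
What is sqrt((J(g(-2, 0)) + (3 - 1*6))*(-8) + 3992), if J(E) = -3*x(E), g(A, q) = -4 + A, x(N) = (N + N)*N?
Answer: 4*sqrt(359) ≈ 75.789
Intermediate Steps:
x(N) = 2*N**2 (x(N) = (2*N)*N = 2*N**2)
J(E) = -6*E**2
sqrt((J(g(-2, 0)) + (3 - 1*6))*(-8) + 3992) = sqrt((-6*(-4 - 2)**2 + (3 - 1*6))*(-8) + 3992) = sqrt((-6*(-6)**2 + (3 - 6))*(-8) + 3992) = sqrt((-6*36 - 3)*(-8) + 3992) = sqrt((-216 - 3)*(-8) + 3992) = sqrt(-219*(-8) + 3992) = sqrt(1752 + 3992) = sqrt(5744) = 4*sqrt(359)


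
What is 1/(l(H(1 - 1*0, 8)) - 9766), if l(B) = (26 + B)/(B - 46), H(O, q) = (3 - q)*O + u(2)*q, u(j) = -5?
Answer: -91/888687 ≈ -0.00010240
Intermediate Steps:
H(O, q) = -5*q + O*(3 - q) (H(O, q) = (3 - q)*O - 5*q = O*(3 - q) - 5*q = -5*q + O*(3 - q))
l(B) = (26 + B)/(-46 + B)
1/(l(H(1 - 1*0, 8)) - 9766) = 1/((26 + (-5*8 + 3*(1 - 1*0) - 1*(1 - 1*0)*8))/(-46 + (-5*8 + 3*(1 - 1*0) - 1*(1 - 1*0)*8)) - 9766) = 1/((26 + (-40 + 3*(1 + 0) - 1*(1 + 0)*8))/(-46 + (-40 + 3*(1 + 0) - 1*(1 + 0)*8)) - 9766) = 1/((26 + (-40 + 3*1 - 1*1*8))/(-46 + (-40 + 3*1 - 1*1*8)) - 9766) = 1/((26 + (-40 + 3 - 8))/(-46 + (-40 + 3 - 8)) - 9766) = 1/((26 - 45)/(-46 - 45) - 9766) = 1/(-19/(-91) - 9766) = 1/(-1/91*(-19) - 9766) = 1/(19/91 - 9766) = 1/(-888687/91) = -91/888687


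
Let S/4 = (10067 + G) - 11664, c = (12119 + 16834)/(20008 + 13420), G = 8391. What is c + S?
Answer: 908468281/33428 ≈ 27177.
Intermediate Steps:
c = 28953/33428 ≈ 0.86613
S = 27176 (S = 4*((10067 + 8391) - 11664) = 4*(18458 - 11664) = 4*6794 = 27176)
c + S = 28953/33428 + 27176 = 908468281/33428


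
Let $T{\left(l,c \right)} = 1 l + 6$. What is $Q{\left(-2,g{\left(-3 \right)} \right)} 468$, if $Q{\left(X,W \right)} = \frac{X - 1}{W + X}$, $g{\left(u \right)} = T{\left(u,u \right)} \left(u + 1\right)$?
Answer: $\frac{351}{2} \approx 175.5$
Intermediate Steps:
$T{\left(l,c \right)} = 6 + l$ ($T{\left(l,c \right)} = l + 6 = 6 + l$)
$g{\left(u \right)} = \left(1 + u\right) \left(6 + u\right)$ ($g{\left(u \right)} = \left(6 + u\right) \left(u + 1\right) = \left(6 + u\right) \left(1 + u\right) = \left(1 + u\right) \left(6 + u\right)$)
$Q{\left(X,W \right)} = \frac{-1 + X}{W + X}$
$Q{\left(-2,g{\left(-3 \right)} \right)} 468 = \frac{-1 - 2}{\left(1 - 3\right) \left(6 - 3\right) - 2} \cdot 468 = \frac{1}{\left(-2\right) 3 - 2} \left(-3\right) 468 = \frac{1}{-6 - 2} \left(-3\right) 468 = \frac{1}{-8} \left(-3\right) 468 = \left(- \frac{1}{8}\right) \left(-3\right) 468 = \frac{3}{8} \cdot 468 = \frac{351}{2}$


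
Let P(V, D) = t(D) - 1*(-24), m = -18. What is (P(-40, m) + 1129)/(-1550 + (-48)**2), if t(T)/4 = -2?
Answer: 1145/754 ≈ 1.5186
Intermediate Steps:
t(T) = -8 (t(T) = 4*(-2) = -8)
P(V, D) = 16 (P(V, D) = -8 - 1*(-24) = -8 + 24 = 16)
(P(-40, m) + 1129)/(-1550 + (-48)**2) = (16 + 1129)/(-1550 + (-48)**2) = 1145/(-1550 + 2304) = 1145/754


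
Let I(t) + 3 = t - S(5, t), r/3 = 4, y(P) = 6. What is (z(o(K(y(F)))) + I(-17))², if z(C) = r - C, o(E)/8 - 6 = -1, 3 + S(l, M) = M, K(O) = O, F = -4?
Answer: 784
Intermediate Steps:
r = 12 (r = 3*4 = 12)
S(l, M) = -3 + M
o(E) = 40 (o(E) = 48 + 8*(-1) = 48 - 8 = 40)
z(C) = 12 - C
I(t) = 0 (I(t) = -3 + (t - (-3 + t)) = -3 + (t + (3 - t)) = -3 + 3 = 0)
(z(o(K(y(F)))) + I(-17))² = ((12 - 1*40) + 0)² = ((12 - 40) + 0)² = (-28 + 0)² = (-28)² = 784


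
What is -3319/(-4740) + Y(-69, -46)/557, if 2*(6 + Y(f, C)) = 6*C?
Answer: 1166123/2640180 ≈ 0.44168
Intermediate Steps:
Y(f, C) = -6 + 3*C (Y(f, C) = -6 + (6*C)/2 = -6 + 3*C)
-3319/(-4740) + Y(-69, -46)/557 = -3319/(-4740) + (-6 + 3*(-46))/557 = -3319*(-1/4740) + (-6 - 138)*(1/557) = 3319/4740 - 144*1/557 = 3319/4740 - 144/557 = 1166123/2640180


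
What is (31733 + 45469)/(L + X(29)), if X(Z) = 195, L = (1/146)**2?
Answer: 1645637832/4156621 ≈ 395.91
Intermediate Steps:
L = 1/21316 (L = (1/146)**2 = 1/21316 ≈ 4.6913e-5)
(31733 + 45469)/(L + X(29)) = (31733 + 45469)/(1/21316 + 195) = 77202/(4156621/21316) = 77202*(21316/4156621) = 1645637832/4156621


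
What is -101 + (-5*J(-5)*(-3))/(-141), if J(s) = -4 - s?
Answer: -4752/47 ≈ -101.11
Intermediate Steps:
-101 + (-5*J(-5)*(-3))/(-141) = -101 + (-5*(-4 - 1*(-5))*(-3))/(-141) = -101 + (-5*(-4 + 5)*(-3))*(-1/141) = -101 + (-5*1*(-3))*(-1/141) = -101 - 5*(-3)*(-1/141) = -101 + 15*(-1/141) = -101 - 5/47 = -4752/47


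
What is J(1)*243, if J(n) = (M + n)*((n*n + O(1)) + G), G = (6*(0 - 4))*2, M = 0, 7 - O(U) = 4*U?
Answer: -10692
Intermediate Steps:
O(U) = 7 - 4*U
G = -48 (G = (6*(-4))*2 = -24*2 = -48)
J(n) = n*(-45 + n**2) (J(n) = (0 + n)*((n*n + (7 - 4*1)) - 48) = n*((n**2 + (7 - 4)) - 48) = n*((n**2 + 3) - 48) = n*((3 + n**2) - 48) = n*(-45 + n**2))
J(1)*243 = (1*(-45 + 1**2))*243 = (1*(-45 + 1))*243 = (1*(-44))*243 = -44*243 = -10692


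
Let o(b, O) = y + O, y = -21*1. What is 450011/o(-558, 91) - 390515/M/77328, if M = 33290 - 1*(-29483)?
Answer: 1092201556339967/169893869040 ≈ 6428.7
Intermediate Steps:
y = -21
M = 62773 (M = 33290 + 29483 = 62773)
o(b, O) = -21 + O
450011/o(-558, 91) - 390515/M/77328 = 450011/(-21 + 91) - 390515/62773/77328 = 450011/70 - 390515*1/62773*(1/77328) = 450011*(1/70) - 390515/62773*1/77328 = 450011/70 - 390515/4854110544 = 1092201556339967/169893869040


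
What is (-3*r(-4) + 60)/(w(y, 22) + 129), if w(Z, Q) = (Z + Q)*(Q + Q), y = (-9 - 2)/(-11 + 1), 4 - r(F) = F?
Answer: 60/1909 ≈ 0.031430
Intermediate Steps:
r(F) = 4 - F
y = 11/10 (y = -11/(-10) = -11*(-⅒) = 11/10 ≈ 1.1000)
w(Z, Q) = 2*Q*(Q + Z) (w(Z, Q) = (Q + Z)*(2*Q) = 2*Q*(Q + Z))
(-3*r(-4) + 60)/(w(y, 22) + 129) = (-3*(4 - 1*(-4)) + 60)/(2*22*(22 + 11/10) + 129) = (-3*(4 + 4) + 60)/(2*22*(231/10) + 129) = (-3*8 + 60)/(5082/5 + 129) = (-24 + 60)/(5727/5) = 36*(5/5727) = 60/1909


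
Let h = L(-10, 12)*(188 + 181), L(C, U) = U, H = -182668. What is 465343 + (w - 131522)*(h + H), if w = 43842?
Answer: 15628548543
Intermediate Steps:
h = 4428 (h = 12*(188 + 181) = 12*369 = 4428)
465343 + (w - 131522)*(h + H) = 465343 + (43842 - 131522)*(4428 - 182668) = 465343 - 87680*(-178240) = 465343 + 15628083200 = 15628548543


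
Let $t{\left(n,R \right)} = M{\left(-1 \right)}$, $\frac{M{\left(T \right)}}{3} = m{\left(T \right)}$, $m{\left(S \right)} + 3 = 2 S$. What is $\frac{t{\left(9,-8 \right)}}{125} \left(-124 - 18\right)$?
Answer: $\frac{426}{25} \approx 17.04$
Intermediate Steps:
$m{\left(S \right)} = -3 + 2 S$
$M{\left(T \right)} = -9 + 6 T$ ($M{\left(T \right)} = 3 \left(-3 + 2 T\right) = -9 + 6 T$)
$t{\left(n,R \right)} = -15$ ($t{\left(n,R \right)} = -9 + 6 \left(-1\right) = -9 - 6 = -15$)
$\frac{t{\left(9,-8 \right)}}{125} \left(-124 - 18\right) = - \frac{15}{125} \left(-124 - 18\right) = \left(-15\right) \frac{1}{125} \left(-142\right) = \left(- \frac{3}{25}\right) \left(-142\right) = \frac{426}{25}$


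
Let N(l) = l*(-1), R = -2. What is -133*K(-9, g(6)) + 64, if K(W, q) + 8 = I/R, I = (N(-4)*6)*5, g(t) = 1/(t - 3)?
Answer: 9108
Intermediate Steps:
g(t) = 1/(-3 + t)
N(l) = -l
I = 120 (I = (-1*(-4)*6)*5 = (4*6)*5 = 24*5 = 120)
K(W, q) = -68 (K(W, q) = -8 + 120/(-2) = -8 + 120*(-½) = -8 - 60 = -68)
-133*K(-9, g(6)) + 64 = -133*(-68) + 64 = 9044 + 64 = 9108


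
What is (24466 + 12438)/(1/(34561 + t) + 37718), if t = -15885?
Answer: 689219104/704421369 ≈ 0.97842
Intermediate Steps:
(24466 + 12438)/(1/(34561 + t) + 37718) = (24466 + 12438)/(1/(34561 - 15885) + 37718) = 36904/(1/18676 + 37718) = 36904/(704421369/18676) = 36904*(18676/704421369) = 689219104/704421369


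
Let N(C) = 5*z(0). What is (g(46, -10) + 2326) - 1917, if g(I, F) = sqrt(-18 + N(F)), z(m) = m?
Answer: 409 + 3*I*sqrt(2) ≈ 409.0 + 4.2426*I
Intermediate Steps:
N(C) = 0 (N(C) = 5*0 = 0)
g(I, F) = 3*I*sqrt(2) (g(I, F) = sqrt(-18 + 0) = sqrt(-18) = 3*I*sqrt(2))
(g(46, -10) + 2326) - 1917 = (3*I*sqrt(2) + 2326) - 1917 = (2326 + 3*I*sqrt(2)) - 1917 = 409 + 3*I*sqrt(2)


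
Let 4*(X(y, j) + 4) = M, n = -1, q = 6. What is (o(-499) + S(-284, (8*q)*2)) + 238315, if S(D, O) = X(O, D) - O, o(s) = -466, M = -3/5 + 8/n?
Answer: 4754937/20 ≈ 2.3775e+5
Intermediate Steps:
M = -43/5 (M = -3/5 + 8/(-1) = -3*⅕ + 8*(-1) = -⅗ - 8 = -43/5 ≈ -8.6000)
X(y, j) = -123/20 (X(y, j) = -4 + (¼)*(-43/5) = -4 - 43/20 = -123/20)
S(D, O) = -123/20 - O
(o(-499) + S(-284, (8*q)*2)) + 238315 = (-466 + (-123/20 - 8*6*2)) + 238315 = (-466 + (-123/20 - 48*2)) + 238315 = (-466 + (-123/20 - 1*96)) + 238315 = (-466 + (-123/20 - 96)) + 238315 = (-466 - 2043/20) + 238315 = -11363/20 + 238315 = 4754937/20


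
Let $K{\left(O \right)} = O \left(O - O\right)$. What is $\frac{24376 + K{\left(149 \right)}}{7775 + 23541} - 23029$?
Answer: $- \frac{180287947}{7829} \approx -23028.0$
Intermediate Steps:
$K{\left(O \right)} = 0$ ($K{\left(O \right)} = O 0 = 0$)
$\frac{24376 + K{\left(149 \right)}}{7775 + 23541} - 23029 = \frac{24376 + 0}{7775 + 23541} - 23029 = \frac{24376}{31316} - 23029 = 24376 \cdot \frac{1}{31316} - 23029 = \frac{6094}{7829} - 23029 = - \frac{180287947}{7829}$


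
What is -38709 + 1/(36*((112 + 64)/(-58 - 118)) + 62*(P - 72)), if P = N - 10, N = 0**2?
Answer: -198190081/5120 ≈ -38709.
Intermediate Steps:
N = 0
P = -10 (P = 0 - 10 = -10)
-38709 + 1/(36*((112 + 64)/(-58 - 118)) + 62*(P - 72)) = -38709 + 1/(36*((112 + 64)/(-58 - 118)) + 62*(-10 - 72)) = -38709 + 1/(36*(176/(-176)) + 62*(-82)) = -38709 + 1/(36*(176*(-1/176)) - 5084) = -38709 + 1/(36*(-1) - 5084) = -38709 + 1/(-36 - 5084) = -38709 + 1/(-5120) = -38709 - 1/5120 = -198190081/5120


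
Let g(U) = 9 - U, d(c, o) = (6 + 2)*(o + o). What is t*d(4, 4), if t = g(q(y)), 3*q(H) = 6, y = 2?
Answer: 448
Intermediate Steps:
d(c, o) = 16*o (d(c, o) = 8*(2*o) = 16*o)
q(H) = 2 (q(H) = (⅓)*6 = 2)
t = 7 (t = 9 - 1*2 = 9 - 2 = 7)
t*d(4, 4) = 7*(16*4) = 7*64 = 448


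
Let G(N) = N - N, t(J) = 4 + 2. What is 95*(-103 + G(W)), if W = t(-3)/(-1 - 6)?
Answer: -9785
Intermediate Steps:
t(J) = 6
W = -6/7 (W = 6/(-1 - 6) = 6/(-7) = 6*(-⅐) = -6/7 ≈ -0.85714)
G(N) = 0
95*(-103 + G(W)) = 95*(-103 + 0) = 95*(-103) = -9785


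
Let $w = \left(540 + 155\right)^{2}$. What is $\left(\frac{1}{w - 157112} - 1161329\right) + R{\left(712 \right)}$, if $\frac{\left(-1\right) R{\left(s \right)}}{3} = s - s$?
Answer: $- \frac{378492218376}{325913} \approx -1.1613 \cdot 10^{6}$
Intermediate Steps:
$w = 483025$ ($w = 695^{2} = 483025$)
$R{\left(s \right)} = 0$ ($R{\left(s \right)} = - 3 \left(s - s\right) = \left(-3\right) 0 = 0$)
$\left(\frac{1}{w - 157112} - 1161329\right) + R{\left(712 \right)} = \left(\frac{1}{483025 - 157112} - 1161329\right) + 0 = \left(\frac{1}{325913} - 1161329\right) + 0 = - \frac{378492218376}{325913} + 0 = - \frac{378492218376}{325913}$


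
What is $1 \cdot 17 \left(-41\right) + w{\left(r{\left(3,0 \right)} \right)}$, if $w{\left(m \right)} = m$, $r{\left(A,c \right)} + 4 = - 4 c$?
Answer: $-701$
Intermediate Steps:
$r{\left(A,c \right)} = -4 - 4 c$
$1 \cdot 17 \left(-41\right) + w{\left(r{\left(3,0 \right)} \right)} = 1 \cdot 17 \left(-41\right) - 4 = 17 \left(-41\right) + \left(-4 + 0\right) = -697 - 4 = -701$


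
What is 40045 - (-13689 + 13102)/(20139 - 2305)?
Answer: 714163117/17834 ≈ 40045.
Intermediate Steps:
40045 - (-13689 + 13102)/(20139 - 2305) = 40045 - (-587)/17834 = 40045 - 1*(-587/17834) = 40045 + 587/17834 = 714163117/17834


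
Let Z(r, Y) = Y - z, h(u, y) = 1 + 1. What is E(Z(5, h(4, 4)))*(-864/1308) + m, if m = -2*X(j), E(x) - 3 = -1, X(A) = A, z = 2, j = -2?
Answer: 292/109 ≈ 2.6789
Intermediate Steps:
h(u, y) = 2
Z(r, Y) = -2 + Y (Z(r, Y) = Y - 1*2 = Y - 2 = -2 + Y)
E(x) = 2 (E(x) = 3 - 1 = 2)
m = 4 (m = -2*(-2) = 4)
E(Z(5, h(4, 4)))*(-864/1308) + m = 2*(-864/1308) + 4 = 2*(-864*1/1308) + 4 = 2*(-72/109) + 4 = -144/109 + 4 = 292/109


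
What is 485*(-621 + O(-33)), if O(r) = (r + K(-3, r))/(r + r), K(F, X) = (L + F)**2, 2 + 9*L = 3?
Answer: -1609166465/5346 ≈ -3.0100e+5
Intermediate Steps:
L = 1/9 (L = -2/9 + (1/9)*3 = -2/9 + 1/3 = 1/9 ≈ 0.11111)
K(F, X) = (1/9 + F)**2
O(r) = (676/81 + r)/(2*r) (O(r) = (r + (1 + 9*(-3))**2/81)/(r + r) = (r + (1 - 27)**2/81)/((2*r)) = (r + (1/81)*(-26)**2)*(1/(2*r)) = (r + (1/81)*676)*(1/(2*r)) = (r + 676/81)*(1/(2*r)) = (676/81 + r)*(1/(2*r)) = (676/81 + r)/(2*r))
485*(-621 + O(-33)) = 485*(-621 + (1/162)*(676 + 81*(-33))/(-33)) = 485*(-621 + (1/162)*(-1/33)*(676 - 2673)) = 485*(-621 + (1/162)*(-1/33)*(-1997)) = 485*(-621 + 1997/5346) = 485*(-3317869/5346) = -1609166465/5346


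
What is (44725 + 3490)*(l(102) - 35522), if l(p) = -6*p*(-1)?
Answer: -1683185650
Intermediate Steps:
l(p) = 6*p
(44725 + 3490)*(l(102) - 35522) = (44725 + 3490)*(6*102 - 35522) = 48215*(612 - 35522) = 48215*(-34910) = -1683185650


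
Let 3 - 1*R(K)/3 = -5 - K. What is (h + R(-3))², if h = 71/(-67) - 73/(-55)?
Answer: 3165300121/13579225 ≈ 233.10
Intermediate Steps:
R(K) = 24 + 3*K (R(K) = 9 - 3*(-5 - K) = 9 + (15 + 3*K) = 24 + 3*K)
h = 986/3685 (h = 71*(-1/67) - 73*(-1/55) = -71/67 + 73/55 = 986/3685 ≈ 0.26757)
(h + R(-3))² = (986/3685 + (24 + 3*(-3)))² = (986/3685 + (24 - 9))² = (986/3685 + 15)² = (56261/3685)² = 3165300121/13579225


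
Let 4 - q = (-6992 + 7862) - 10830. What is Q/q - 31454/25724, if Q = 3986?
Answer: -13179487/16019621 ≈ -0.82271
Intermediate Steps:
q = 9964 (q = 4 - ((-6992 + 7862) - 10830) = 4 - (870 - 10830) = 4 - 1*(-9960) = 4 + 9960 = 9964)
Q/q - 31454/25724 = 3986/9964 - 31454/25724 = 3986*(1/9964) - 31454*1/25724 = 1993/4982 - 15727/12862 = -13179487/16019621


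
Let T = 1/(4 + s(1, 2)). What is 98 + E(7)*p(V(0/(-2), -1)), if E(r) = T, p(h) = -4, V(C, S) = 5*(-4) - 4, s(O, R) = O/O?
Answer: 486/5 ≈ 97.200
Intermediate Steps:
s(O, R) = 1
V(C, S) = -24 (V(C, S) = -20 - 4 = -24)
T = 1/5 (T = 1/(4 + 1) = 1/5 ≈ 0.20000)
E(r) = 1/5
98 + E(7)*p(V(0/(-2), -1)) = 98 + (1/5)*(-4) = 98 - 4/5 = 486/5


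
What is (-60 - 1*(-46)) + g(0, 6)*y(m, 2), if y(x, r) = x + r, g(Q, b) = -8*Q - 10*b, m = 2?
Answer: -254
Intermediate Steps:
g(Q, b) = -10*b - 8*Q
y(x, r) = r + x
(-60 - 1*(-46)) + g(0, 6)*y(m, 2) = (-60 - 1*(-46)) + (-10*6 - 8*0)*(2 + 2) = (-60 + 46) + (-60 + 0)*4 = -14 - 60*4 = -14 - 240 = -254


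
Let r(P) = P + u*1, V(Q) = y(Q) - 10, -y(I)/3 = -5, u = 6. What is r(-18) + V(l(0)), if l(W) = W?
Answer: -7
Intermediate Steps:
y(I) = 15 (y(I) = -3*(-5) = 15)
V(Q) = 5 (V(Q) = 15 - 10 = 5)
r(P) = 6 + P (r(P) = P + 6*1 = P + 6 = 6 + P)
r(-18) + V(l(0)) = (6 - 18) + 5 = -12 + 5 = -7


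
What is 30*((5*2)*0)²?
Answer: 0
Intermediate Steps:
30*((5*2)*0)² = 30*(10*0)² = 30*0² = 30*0 = 0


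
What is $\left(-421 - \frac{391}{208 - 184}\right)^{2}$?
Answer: $\frac{110145025}{576} \approx 1.9122 \cdot 10^{5}$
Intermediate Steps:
$\left(-421 - \frac{391}{208 - 184}\right)^{2} = \left(-421 - \frac{391}{24}\right)^{2} = \left(- \frac{10495}{24}\right)^{2} = \frac{110145025}{576}$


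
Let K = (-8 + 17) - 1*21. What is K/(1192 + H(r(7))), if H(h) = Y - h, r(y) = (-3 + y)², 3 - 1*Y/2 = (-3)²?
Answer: -1/97 ≈ -0.010309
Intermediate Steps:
Y = -12 (Y = 6 - 2*(-3)² = 6 - 2*9 = 6 - 18 = -12)
H(h) = -12 - h
K = -12 (K = 9 - 21 = -12)
K/(1192 + H(r(7))) = -12/(1192 + (-12 - (-3 + 7)²)) = -12/(1192 + (-12 - 1*4²)) = -12/(1192 + (-12 - 1*16)) = -12/(1192 + (-12 - 16)) = -12/(1192 - 28) = -12/1164 = (1/1164)*(-12) = -1/97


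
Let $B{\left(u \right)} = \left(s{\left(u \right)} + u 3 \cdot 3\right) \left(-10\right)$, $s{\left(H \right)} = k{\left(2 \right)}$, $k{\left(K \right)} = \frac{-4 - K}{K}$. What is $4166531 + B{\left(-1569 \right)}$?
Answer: $4307771$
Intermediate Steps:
$k{\left(K \right)} = \frac{-4 - K}{K}$
$s{\left(H \right)} = -3$ ($s{\left(H \right)} = \frac{-4 - 2}{2} = \frac{1}{2} \left(-6\right) = -3$)
$B{\left(u \right)} = 30 - 90 u$ ($B{\left(u \right)} = \left(-3 + u 3 \cdot 3\right) \left(-10\right) = \left(-3 + 3 u 3\right) \left(-10\right) = \left(-3 + 9 u\right) \left(-10\right) = 30 - 90 u$)
$4166531 + B{\left(-1569 \right)} = 4166531 + \left(30 - -141210\right) = 4166531 + \left(30 + 141210\right) = 4166531 + 141240 = 4307771$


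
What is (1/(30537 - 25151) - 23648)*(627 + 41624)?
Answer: -5381430733877/5386 ≈ -9.9915e+8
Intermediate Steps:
(1/(30537 - 25151) - 23648)*(627 + 41624) = (1/5386 - 23648)*42251 = -127368127/5386*42251 = -5381430733877/5386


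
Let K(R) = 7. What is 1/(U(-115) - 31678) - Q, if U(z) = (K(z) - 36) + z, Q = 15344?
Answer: -488276769/31822 ≈ -15344.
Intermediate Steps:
U(z) = -29 + z (U(z) = (7 - 36) + z = -29 + z)
1/(U(-115) - 31678) - Q = 1/((-29 - 115) - 31678) - 1*15344 = 1/(-144 - 31678) - 15344 = 1/(-31822) - 15344 = -1/31822 - 15344 = -488276769/31822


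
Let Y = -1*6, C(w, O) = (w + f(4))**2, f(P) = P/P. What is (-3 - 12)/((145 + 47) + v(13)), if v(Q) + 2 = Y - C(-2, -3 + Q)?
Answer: -5/61 ≈ -0.081967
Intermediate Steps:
f(P) = 1
C(w, O) = (1 + w)**2 (C(w, O) = (w + 1)**2 = (1 + w)**2)
Y = -6
v(Q) = -9 (v(Q) = -2 + (-6 - (1 - 2)**2) = -2 + (-6 - 1*(-1)**2) = -2 + (-6 - 1*1) = -2 + (-6 - 1) = -2 - 7 = -9)
(-3 - 12)/((145 + 47) + v(13)) = (-3 - 12)/((145 + 47) - 9) = -15/(192 - 9) = -15/183 = -15*1/183 = -5/61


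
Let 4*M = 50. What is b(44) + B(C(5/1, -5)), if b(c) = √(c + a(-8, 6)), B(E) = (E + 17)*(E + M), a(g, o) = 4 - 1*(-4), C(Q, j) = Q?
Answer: 385 + 2*√13 ≈ 392.21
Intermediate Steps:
M = 25/2 (M = (¼)*50 = 25/2 ≈ 12.500)
a(g, o) = 8 (a(g, o) = 4 + 4 = 8)
B(E) = (17 + E)*(25/2 + E) (B(E) = (E + 17)*(E + 25/2) = (17 + E)*(25/2 + E))
b(c) = √(8 + c) (b(c) = √(c + 8) = √(8 + c))
b(44) + B(C(5/1, -5)) = √(8 + 44) + (425/2 + (5/1)² + 59*(5/1)/2) = √52 + (425/2 + (5*1)² + 59*(5*1)/2) = 2*√13 + (425/2 + 5² + (59/2)*5) = 2*√13 + (425/2 + 25 + 295/2) = 2*√13 + 385 = 385 + 2*√13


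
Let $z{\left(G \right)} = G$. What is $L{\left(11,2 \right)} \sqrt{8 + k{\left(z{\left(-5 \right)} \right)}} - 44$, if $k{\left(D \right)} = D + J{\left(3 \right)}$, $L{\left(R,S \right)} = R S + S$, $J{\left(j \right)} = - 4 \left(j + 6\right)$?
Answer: $-44 + 24 i \sqrt{33} \approx -44.0 + 137.87 i$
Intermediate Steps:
$J{\left(j \right)} = -24 - 4 j$ ($J{\left(j \right)} = - 4 \left(6 + j\right) = -24 - 4 j$)
$L{\left(R,S \right)} = S + R S$
$k{\left(D \right)} = -36 + D$ ($k{\left(D \right)} = D - 36 = -36 + D$)
$L{\left(11,2 \right)} \sqrt{8 + k{\left(z{\left(-5 \right)} \right)}} - 44 = 2 \left(1 + 11\right) \sqrt{8 - 41} - 44 = 2 \cdot 12 \sqrt{8 - 41} - 44 = 24 \sqrt{-33} - 44 = 24 i \sqrt{33} - 44 = -44 + 24 i \sqrt{33}$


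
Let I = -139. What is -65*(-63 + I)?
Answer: 13130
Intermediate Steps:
-65*(-63 + I) = -65*(-63 - 139) = -65*(-202) = 13130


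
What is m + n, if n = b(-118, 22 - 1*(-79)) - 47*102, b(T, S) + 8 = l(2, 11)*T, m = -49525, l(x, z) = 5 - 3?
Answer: -54563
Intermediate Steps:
l(x, z) = 2
b(T, S) = -8 + 2*T
n = -5038 (n = (-8 + 2*(-118)) - 47*102 = (-8 - 236) - 1*4794 = -244 - 4794 = -5038)
m + n = -49525 - 5038 = -54563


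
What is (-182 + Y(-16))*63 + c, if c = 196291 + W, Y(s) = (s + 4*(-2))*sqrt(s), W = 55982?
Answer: 240807 - 6048*I ≈ 2.4081e+5 - 6048.0*I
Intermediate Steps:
Y(s) = sqrt(s)*(-8 + s) (Y(s) = (s - 8)*sqrt(s) = (-8 + s)*sqrt(s) = sqrt(s)*(-8 + s))
c = 252273 (c = 196291 + 55982 = 252273)
(-182 + Y(-16))*63 + c = (-182 + sqrt(-16)*(-8 - 16))*63 + 252273 = (-182 + (4*I)*(-24))*63 + 252273 = (-182 - 96*I)*63 + 252273 = (-11466 - 6048*I) + 252273 = 240807 - 6048*I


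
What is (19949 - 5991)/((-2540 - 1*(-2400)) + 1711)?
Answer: 13958/1571 ≈ 8.8848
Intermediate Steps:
(19949 - 5991)/((-2540 - 1*(-2400)) + 1711) = 13958/((-2540 + 2400) + 1711) = 13958/(-140 + 1711) = 13958/1571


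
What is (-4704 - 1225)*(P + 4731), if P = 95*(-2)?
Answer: -26923589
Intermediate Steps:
P = -190
(-4704 - 1225)*(P + 4731) = (-4704 - 1225)*(-190 + 4731) = -5929*4541 = -26923589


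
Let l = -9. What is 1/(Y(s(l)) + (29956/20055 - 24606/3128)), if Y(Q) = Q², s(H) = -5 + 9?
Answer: 31366020/301970839 ≈ 0.10387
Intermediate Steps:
s(H) = 4
1/(Y(s(l)) + (29956/20055 - 24606/3128)) = 1/(4² + (29956/20055 - 24606/3128)) = 1/(16 + (29956*(1/20055) - 24606*1/3128)) = 1/(16 + (29956/20055 - 12303/1564)) = 1/(16 - 199885481/31366020) = 1/(301970839/31366020) = 31366020/301970839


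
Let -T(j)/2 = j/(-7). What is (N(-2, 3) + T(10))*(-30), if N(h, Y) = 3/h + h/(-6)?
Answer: -355/7 ≈ -50.714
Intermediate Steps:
T(j) = 2*j/7 (T(j) = -2*j/(-7) = -2*j*(-1)/7 = -(-2)*j/7 = 2*j/7)
N(h, Y) = 3/h - h/6 (N(h, Y) = 3/h + h*(-⅙) = 3/h - h/6)
(N(-2, 3) + T(10))*(-30) = ((3/(-2) - ⅙*(-2)) + (2/7)*10)*(-30) = ((3*(-½) + ⅓) + 20/7)*(-30) = ((-3/2 + ⅓) + 20/7)*(-30) = (-7/6 + 20/7)*(-30) = (71/42)*(-30) = -355/7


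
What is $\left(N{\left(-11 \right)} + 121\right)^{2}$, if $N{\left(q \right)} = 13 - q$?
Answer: $21025$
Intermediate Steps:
$\left(N{\left(-11 \right)} + 121\right)^{2} = \left(\left(13 - -11\right) + 121\right)^{2} = \left(\left(13 + 11\right) + 121\right)^{2} = \left(24 + 121\right)^{2} = 145^{2} = 21025$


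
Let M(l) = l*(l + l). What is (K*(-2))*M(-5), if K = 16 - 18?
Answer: 200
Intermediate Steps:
K = -2
M(l) = 2*l² (M(l) = l*(2*l) = 2*l²)
(K*(-2))*M(-5) = (-2*(-2))*(2*(-5)²) = 4*(2*25) = 4*50 = 200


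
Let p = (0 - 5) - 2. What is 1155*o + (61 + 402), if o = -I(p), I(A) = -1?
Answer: 1618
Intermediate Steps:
p = -7 (p = -5 - 2 = -7)
o = 1 (o = -1*(-1) = 1)
1155*o + (61 + 402) = 1155*1 + (61 + 402) = 1155 + 463 = 1618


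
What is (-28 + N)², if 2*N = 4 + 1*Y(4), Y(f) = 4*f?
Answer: 324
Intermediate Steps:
N = 10 (N = (4 + 1*(4*4))/2 = (4 + 1*16)/2 = (4 + 16)/2 = (½)*20 = 10)
(-28 + N)² = (-28 + 10)² = (-18)² = 324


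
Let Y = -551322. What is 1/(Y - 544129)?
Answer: -1/1095451 ≈ -9.1287e-7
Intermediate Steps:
1/(Y - 544129) = 1/(-551322 - 544129) = 1/(-1095451) = -1/1095451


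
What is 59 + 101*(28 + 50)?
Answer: 7937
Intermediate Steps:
59 + 101*(28 + 50) = 59 + 101*78 = 59 + 7878 = 7937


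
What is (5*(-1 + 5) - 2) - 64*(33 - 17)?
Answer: -1006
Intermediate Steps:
(5*(-1 + 5) - 2) - 64*(33 - 17) = (5*4 - 2) - 64*16 = (20 - 2) - 1024 = 18 - 1024 = -1006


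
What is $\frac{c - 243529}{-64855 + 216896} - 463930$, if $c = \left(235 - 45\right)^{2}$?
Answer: $- \frac{70536588559}{152041} \approx -4.6393 \cdot 10^{5}$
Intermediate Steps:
$c = 36100$ ($c = 190^{2} = 36100$)
$\frac{c - 243529}{-64855 + 216896} - 463930 = \frac{36100 - 243529}{-64855 + 216896} - 463930 = - \frac{207429}{152041} - 463930 = - \frac{70536588559}{152041}$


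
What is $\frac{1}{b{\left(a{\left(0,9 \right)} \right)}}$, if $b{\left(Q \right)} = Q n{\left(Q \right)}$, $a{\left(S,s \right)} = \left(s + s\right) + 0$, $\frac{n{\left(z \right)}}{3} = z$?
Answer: $\frac{1}{972} \approx 0.0010288$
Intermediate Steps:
$n{\left(z \right)} = 3 z$
$a{\left(S,s \right)} = 2 s$ ($a{\left(S,s \right)} = 2 s + 0 = 2 s$)
$b{\left(Q \right)} = 3 Q^{2}$ ($b{\left(Q \right)} = Q 3 Q = 3 Q^{2}$)
$\frac{1}{b{\left(a{\left(0,9 \right)} \right)}} = \frac{1}{3 \left(2 \cdot 9\right)^{2}} = \frac{1}{3 \cdot 18^{2}} = \frac{1}{3 \cdot 324} = \frac{1}{972}$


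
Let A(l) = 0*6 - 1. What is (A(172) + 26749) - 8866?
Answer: 17882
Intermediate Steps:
A(l) = -1 (A(l) = 0 - 1 = -1)
(A(172) + 26749) - 8866 = (-1 + 26749) - 8866 = 26748 - 8866 = 17882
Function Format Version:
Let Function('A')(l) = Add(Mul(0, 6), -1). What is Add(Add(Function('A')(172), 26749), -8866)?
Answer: 17882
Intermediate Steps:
Function('A')(l) = -1 (Function('A')(l) = Add(0, -1) = -1)
Add(Add(Function('A')(172), 26749), -8866) = Add(Add(-1, 26749), -8866) = Add(26748, -8866) = 17882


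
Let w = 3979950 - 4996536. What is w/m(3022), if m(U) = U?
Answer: -508293/1511 ≈ -336.40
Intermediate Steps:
w = -1016586
w/m(3022) = -1016586/3022 = -1016586*1/3022 = -508293/1511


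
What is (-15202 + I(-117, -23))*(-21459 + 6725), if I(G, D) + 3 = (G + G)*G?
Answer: -179356982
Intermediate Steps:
I(G, D) = -3 + 2*G² (I(G, D) = -3 + (G + G)*G = -3 + (2*G)*G = -3 + 2*G²)
(-15202 + I(-117, -23))*(-21459 + 6725) = (-15202 + (-3 + 2*(-117)²))*(-21459 + 6725) = (-15202 + (-3 + 2*13689))*(-14734) = (-15202 + (-3 + 27378))*(-14734) = (-15202 + 27375)*(-14734) = 12173*(-14734) = -179356982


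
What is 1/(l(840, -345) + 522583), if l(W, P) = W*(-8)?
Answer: 1/515863 ≈ 1.9385e-6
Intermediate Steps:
l(W, P) = -8*W
1/(l(840, -345) + 522583) = 1/(-8*840 + 522583) = 1/(-6720 + 522583) = 1/515863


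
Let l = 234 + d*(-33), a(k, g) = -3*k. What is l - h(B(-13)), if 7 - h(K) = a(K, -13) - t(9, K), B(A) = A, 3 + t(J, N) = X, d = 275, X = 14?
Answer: -8820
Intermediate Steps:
t(J, N) = 11 (t(J, N) = -3 + 14 = 11)
h(K) = 18 + 3*K (h(K) = 7 - (-3*K - 1*11) = 7 - (-3*K - 11) = 7 - (-11 - 3*K) = 7 + (11 + 3*K) = 18 + 3*K)
l = -8841 (l = 234 + 275*(-33) = 234 - 9075 = -8841)
l - h(B(-13)) = -8841 - (18 + 3*(-13)) = -8841 - (18 - 39) = -8841 - 1*(-21) = -8841 + 21 = -8820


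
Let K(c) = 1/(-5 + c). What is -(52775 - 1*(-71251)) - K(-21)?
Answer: -3224675/26 ≈ -1.2403e+5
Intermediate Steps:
-(52775 - 1*(-71251)) - K(-21) = -(52775 - 1*(-71251)) - 1/(-5 - 21) = -(52775 + 71251) - 1/(-26) = -1*124026 - 1*(-1/26) = -124026 + 1/26 = -3224675/26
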